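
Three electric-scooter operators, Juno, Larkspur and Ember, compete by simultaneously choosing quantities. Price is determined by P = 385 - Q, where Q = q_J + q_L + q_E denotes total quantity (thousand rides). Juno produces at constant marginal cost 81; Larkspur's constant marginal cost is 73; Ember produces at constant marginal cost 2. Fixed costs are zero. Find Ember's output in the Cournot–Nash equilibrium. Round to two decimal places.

133.25

Juno's profit: π_J = (385 - Q)q_J - (81q_J). Setting ∂π_J/∂q_J = 0: 304 - 2q_J - (q_L + q_E) = 0.
Larkspur's profit: π_L = (385 - Q)q_L - (73q_L). Setting ∂π_L/∂q_L = 0: 312 - 2q_L - (q_J + q_E) = 0.
Ember's first-order condition: 383 - 2q_E - (q_J + q_L) = 0.
Adding the 3 first-order conditions: 999 − 4Q = 0, so Q = 999/4.
Back-substituting: q_J = (304 − 999/4) = 217/4, q_L = (312 − 999/4) = 249/4, q_E = (383 − 999/4) = 533/4.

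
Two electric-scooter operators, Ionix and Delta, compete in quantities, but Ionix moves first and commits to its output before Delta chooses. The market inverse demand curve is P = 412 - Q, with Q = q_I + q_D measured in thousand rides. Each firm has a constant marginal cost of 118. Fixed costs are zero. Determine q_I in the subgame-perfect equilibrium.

The follower Delta best-responds to any q_I: π_D = (412 - Q)q_D - 118q_D.
Setting the follower's marginal profit to zero, 294 - q_I - 2q_D = 0, i.e. q_D = (294 - q_I)/2.
Ionix substitutes q_D(q_I) into its own profit: π_I = q_I(412 - q_I - (294 - q_I)/2) - 118q_I = (265 - (1/2)q_I)q_I - 118q_I.
Leader FOC: 147 - q_I = 0, so q_I = 147.
Then q_D = (294 - 147)/2 = 147/2.

147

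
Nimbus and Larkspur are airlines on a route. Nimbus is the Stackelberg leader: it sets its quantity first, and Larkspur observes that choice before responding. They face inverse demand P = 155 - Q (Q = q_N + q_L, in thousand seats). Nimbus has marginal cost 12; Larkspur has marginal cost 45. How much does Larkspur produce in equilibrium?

The follower Larkspur best-responds to any q_N: π_L = (155 - Q)q_L - 45q_L.
Follower FOC: 110 - q_N - 2q_L = 0, so q_L(q_N) = (110 - q_N)/2.
The leader anticipates this reaction. Substituting into P = 155 - Q gives P = 100 - (1/2)q_N, so π_N = (100 - (1/2)q_N)q_N - 12q_N.
Maximising: ∂π_N/∂q_N = 88 - q_N = 0, giving q_N = 88.
Then q_L = (110 - 88)/2 = 11.

11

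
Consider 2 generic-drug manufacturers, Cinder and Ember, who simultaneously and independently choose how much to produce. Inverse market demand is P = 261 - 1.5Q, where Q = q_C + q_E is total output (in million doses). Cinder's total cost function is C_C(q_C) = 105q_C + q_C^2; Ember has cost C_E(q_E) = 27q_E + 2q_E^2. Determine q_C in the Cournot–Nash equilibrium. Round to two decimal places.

22.63

Cinder's profit: π_C = (261 - 1.5Q)q_C - (105q_C + q_C²). Setting ∂π_C/∂q_C = 0: 156 - 5q_C - (3/2)(q_E) = 0.
Ember's profit: π_E = (261 - 1.5Q)q_E - (27q_E + 2q_E²). Setting ∂π_E/∂q_E = 0: 234 - 7q_E - (3/2)(q_C) = 0.
Rearranging gives the reaction functions q_C = (156 - (3/2)q_E)/5 and q_E = (234 - (3/2)q_C)/7.
Solving the pair: q_C = 22.6260, q_E = 28.5802.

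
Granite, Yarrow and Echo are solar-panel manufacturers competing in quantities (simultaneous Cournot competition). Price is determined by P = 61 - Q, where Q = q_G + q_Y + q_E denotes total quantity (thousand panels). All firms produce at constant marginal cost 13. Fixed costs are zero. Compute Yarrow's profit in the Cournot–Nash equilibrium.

144

A representative firm's profit is π_i = q_i(61 - Q) - 13q_i.
First-order condition (treating rivals' output as given): 48 - 2q_i - Σ_{j≠i} q_j = 0.
By symmetry each firm produces the same amount; substituting Σ_{j≠i} q_j = 2q_i yields q_i = 48/4 = 12.
Price P = 61 - 36 = 25.
Yarrow's profit: (25 - 13)·12 = 144.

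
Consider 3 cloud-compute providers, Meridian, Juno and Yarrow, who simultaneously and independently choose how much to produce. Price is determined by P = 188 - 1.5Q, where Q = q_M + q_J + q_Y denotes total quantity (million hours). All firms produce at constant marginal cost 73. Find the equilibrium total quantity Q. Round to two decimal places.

A representative firm's profit is π_i = q_i(188 - 1.5Q) - 73q_i.
Setting ∂π_i/∂q_i = 0 with rivals' quantities fixed: 115 - 3q_i - (3/2)·Σ_{j≠i} q_j = 0.
By symmetry each firm produces the same amount; substituting Σ_{j≠i} q_j = 2q_i yields q_i = 115/6.
Total output Q = 115/6 + 115/6 + 115/6 = 115/2.

57.50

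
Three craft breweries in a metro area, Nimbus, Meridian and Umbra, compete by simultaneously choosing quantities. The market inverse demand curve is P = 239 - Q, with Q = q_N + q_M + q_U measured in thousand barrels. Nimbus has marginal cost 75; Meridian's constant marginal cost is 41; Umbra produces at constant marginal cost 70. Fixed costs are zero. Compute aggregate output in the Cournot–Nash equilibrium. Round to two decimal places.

132.75

Nimbus's profit: π_N = (239 - Q)q_N - (75q_N). Setting ∂π_N/∂q_N = 0: 164 - 2q_N - (q_M + q_U) = 0.
Meridian's profit: π_M = (239 - Q)q_M - (41q_M). Setting ∂π_M/∂q_M = 0: 198 - 2q_M - (q_N + q_U) = 0.
Umbra's profit: π_U = (239 - Q)q_U - (70q_U). Setting ∂π_U/∂q_U = 0: 169 - 2q_U - (q_N + q_M) = 0.
Summing all 3 equations gives 531 − 4Q = 0, hence Q = 531/4.
Back-substituting: q_N = (164 − 531/4) = 125/4, q_M = (198 − 531/4) = 261/4, q_U = (169 − 531/4) = 145/4.
Total output Q = 125/4 + 261/4 + 145/4 = 531/4.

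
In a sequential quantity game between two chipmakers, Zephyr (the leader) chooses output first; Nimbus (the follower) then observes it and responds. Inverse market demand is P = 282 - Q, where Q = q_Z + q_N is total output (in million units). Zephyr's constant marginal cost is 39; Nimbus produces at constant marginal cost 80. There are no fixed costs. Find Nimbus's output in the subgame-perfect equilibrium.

30

Solve by backward induction. Given q_Z, the follower Nimbus maximises π_N = (282 - q_Z - q_N)q_N - 80q_N.
∂π_N/∂q_N = 202 - q_Z - 2q_N = 0 gives the reaction function q_N = (202 - q_Z)/2.
The leader anticipates this reaction. Substituting into P = 282 - Q gives P = 181 - (1/2)q_Z, so π_Z = (181 - (1/2)q_Z)q_Z - 39q_Z.
Leader FOC: 142 - q_Z = 0, so q_Z = 142.
Then q_N = (202 - 142)/2 = 30.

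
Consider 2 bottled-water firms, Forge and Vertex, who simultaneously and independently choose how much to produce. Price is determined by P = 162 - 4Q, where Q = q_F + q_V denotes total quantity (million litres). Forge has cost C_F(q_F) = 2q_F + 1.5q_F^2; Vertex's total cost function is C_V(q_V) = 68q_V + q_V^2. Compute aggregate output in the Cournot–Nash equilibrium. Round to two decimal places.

Forge's profit: π_F = (162 - 4Q)q_F - (2q_F + (3/2)q_F²). Setting ∂π_F/∂q_F = 0: 160 - 11q_F - 4(q_V) = 0.
Vertex's first-order condition: 94 - 10q_V - 4(q_F) = 0.
So q_F = (160 - 4q_V)/11 and q_V = (94 - 4q_F)/10.
Substituting one into the other gives q_F = 612/47 and q_V = 197/47.
Total output Q = 612/47 + 197/47 = 809/47.

17.21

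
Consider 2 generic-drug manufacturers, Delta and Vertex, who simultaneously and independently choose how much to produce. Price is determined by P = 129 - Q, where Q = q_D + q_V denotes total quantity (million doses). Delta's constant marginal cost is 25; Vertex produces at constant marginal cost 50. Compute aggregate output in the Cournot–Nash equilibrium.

Delta's profit: π_D = (129 - Q)q_D - (25q_D). Setting ∂π_D/∂q_D = 0: 104 - 2q_D - (q_V) = 0.
Vertex's first-order condition: 79 - 2q_V - (q_D) = 0.
Rearranging gives the reaction functions q_D = (104 - q_V)/2 and q_V = (79 - q_D)/2.
Solving the pair: q_D = 43, q_V = 18.
Total output Q = 43 + 18 = 61.

61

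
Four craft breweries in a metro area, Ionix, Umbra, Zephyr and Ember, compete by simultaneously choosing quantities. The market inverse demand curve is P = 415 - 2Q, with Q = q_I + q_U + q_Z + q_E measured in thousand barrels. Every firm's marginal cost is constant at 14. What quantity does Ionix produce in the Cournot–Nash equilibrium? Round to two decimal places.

A representative firm's profit is π_i = q_i(415 - 2Q) - 14q_i.
Setting ∂π_i/∂q_i = 0 with rivals' quantities fixed: 401 - 4q_i - 2·Σ_{j≠i} q_j = 0.
With identical firms every q_j equals q_i, so Σ_{j≠i} q_j = 3q_i and 401 = 10q_i, giving q_i = 401/10.

40.10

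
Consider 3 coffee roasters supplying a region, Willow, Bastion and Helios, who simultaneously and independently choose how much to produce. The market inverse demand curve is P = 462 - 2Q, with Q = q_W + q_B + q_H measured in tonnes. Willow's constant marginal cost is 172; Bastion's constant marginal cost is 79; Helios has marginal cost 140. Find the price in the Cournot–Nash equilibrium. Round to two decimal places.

Willow's profit: π_W = (462 - 2Q)q_W - (172q_W). Setting ∂π_W/∂q_W = 0: 290 - 4q_W - 2(q_B + q_H) = 0.
Bastion's first-order condition: 383 - 4q_B - 2(q_W + q_H) = 0.
Helios's profit: π_H = (462 - 2Q)q_H - (140q_H). Setting ∂π_H/∂q_H = 0: 322 - 4q_H - 2(q_W + q_B) = 0.
Adding the 3 first-order conditions: 995 − 8Q = 0, so Q = 995/8.
Back-substituting: q_W = (290 − 995/4)/2 = 165/8, q_B = (383 − 995/4)/2 = 537/8, q_H = (322 − 995/4)/2 = 293/8.
Total output Q = 995/8, so price P = 462 - 2·(995/8) = 853/4.

213.25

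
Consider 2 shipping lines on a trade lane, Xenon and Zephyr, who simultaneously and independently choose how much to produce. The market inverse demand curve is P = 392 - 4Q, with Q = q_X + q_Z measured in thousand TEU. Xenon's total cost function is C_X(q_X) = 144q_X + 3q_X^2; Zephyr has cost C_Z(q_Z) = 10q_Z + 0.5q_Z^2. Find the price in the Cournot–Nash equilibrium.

Xenon's profit: π_X = (392 - 4Q)q_X - (144q_X + 3q_X²). Setting ∂π_X/∂q_X = 0: 248 - 14q_X - 4(q_Z) = 0.
Zephyr's first-order condition: 382 - 9q_Z - 4(q_X) = 0.
Best responses: q_X = (248 - 4q_Z)/14, q_Z = (382 - 4q_X)/9.
Substituting one into the other gives q_X = 32/5 and q_Z = 198/5.
Total output Q = 46, so price P = 392 - 4·46 = 208.

208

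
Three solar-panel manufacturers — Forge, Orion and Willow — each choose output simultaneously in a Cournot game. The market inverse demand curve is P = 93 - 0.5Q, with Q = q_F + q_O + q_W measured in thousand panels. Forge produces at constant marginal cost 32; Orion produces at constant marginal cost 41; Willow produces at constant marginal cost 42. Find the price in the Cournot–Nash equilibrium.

Forge's profit: π_F = (93 - 0.5Q)q_F - (32q_F). Setting ∂π_F/∂q_F = 0: 61 - q_F - (1/2)(q_O + q_W) = 0.
Orion's first-order condition: 52 - q_O - (1/2)(q_F + q_W) = 0.
Willow's first-order condition: 51 - q_W - (1/2)(q_F + q_O) = 0.
Summing all 3 equations gives 164 − 2Q = 0, hence Q = 82.
Back-substituting: q_F = (61 − 41)/(1/2) = 40, q_O = (52 − 41)/(1/2) = 22, q_W = (51 − 41)/(1/2) = 20.
Total output Q = 82, so price P = 93 - (1/2)·82 = 52.

52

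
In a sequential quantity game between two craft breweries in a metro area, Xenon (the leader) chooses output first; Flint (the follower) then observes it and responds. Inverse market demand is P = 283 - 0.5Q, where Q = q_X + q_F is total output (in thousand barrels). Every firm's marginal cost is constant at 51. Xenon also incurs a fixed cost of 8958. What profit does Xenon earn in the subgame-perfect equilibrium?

4498

The follower Flint best-responds to any q_X: π_F = (283 - 0.5Q)q_F - 51q_F.
Setting the follower's marginal profit to zero, 232 - (1/2)q_X - q_F = 0, i.e. q_F = (232 - (1/2)q_X).
The leader anticipates this reaction. Substituting into P = 283 - 0.5Q gives P = 167 - (1/4)q_X, so π_X = (167 - (1/4)q_X)q_X - 51q_X.
The leader's first-order condition 116 - (1/2)q_X = 0 yields q_X = 232.
Then q_F = (232 - (1/2)·232) = 116.
Price P = 283 - (1/2)·348 = 109.
Xenon's profit: (109 - 51)·232 - 8958 = 4498.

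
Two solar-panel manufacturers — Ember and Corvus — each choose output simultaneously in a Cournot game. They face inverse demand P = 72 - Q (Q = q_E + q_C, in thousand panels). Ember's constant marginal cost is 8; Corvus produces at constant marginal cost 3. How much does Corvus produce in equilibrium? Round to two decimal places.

24.67

Ember's profit: π_E = (72 - Q)q_E - (8q_E). Setting ∂π_E/∂q_E = 0: 64 - 2q_E - (q_C) = 0.
Corvus's first-order condition: 69 - 2q_C - (q_E) = 0.
Best responses: q_E = (64 - q_C)/2, q_C = (69 - q_E)/2.
Substituting one into the other gives q_E = 59/3 and q_C = 74/3.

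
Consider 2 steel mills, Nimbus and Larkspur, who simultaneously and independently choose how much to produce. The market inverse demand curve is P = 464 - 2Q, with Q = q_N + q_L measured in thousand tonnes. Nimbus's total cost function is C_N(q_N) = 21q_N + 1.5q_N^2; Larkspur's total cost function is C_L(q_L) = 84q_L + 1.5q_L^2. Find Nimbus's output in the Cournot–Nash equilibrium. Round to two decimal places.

52.02

Nimbus's profit: π_N = (464 - 2Q)q_N - (21q_N + (3/2)q_N²). Setting ∂π_N/∂q_N = 0: 443 - 7q_N - 2(q_L) = 0.
Larkspur's first-order condition: 380 - 7q_L - 2(q_N) = 0.
Best responses: q_N = (443 - 2q_L)/7, q_L = (380 - 2q_N)/7.
Solving the pair: q_N = 52.0222, q_L = 1774/45.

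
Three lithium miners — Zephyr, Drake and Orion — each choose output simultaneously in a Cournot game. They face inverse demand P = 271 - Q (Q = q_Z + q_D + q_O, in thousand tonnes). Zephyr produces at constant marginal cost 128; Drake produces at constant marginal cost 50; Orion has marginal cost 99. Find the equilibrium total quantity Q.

134

Zephyr's profit: π_Z = (271 - Q)q_Z - (128q_Z). Setting ∂π_Z/∂q_Z = 0: 143 - 2q_Z - (q_D + q_O) = 0.
Drake's first-order condition: 221 - 2q_D - (q_Z + q_O) = 0.
Orion's profit: π_O = (271 - Q)q_O - (99q_O). Setting ∂π_O/∂q_O = 0: 172 - 2q_O - (q_Z + q_D) = 0.
Summing all 3 equations gives 536 − 4Q = 0, hence Q = 134.
Back-substituting: q_Z = (143 − 134) = 9, q_D = (221 − 134) = 87, q_O = (172 − 134) = 38.
Total output Q = 9 + 87 + 38 = 134.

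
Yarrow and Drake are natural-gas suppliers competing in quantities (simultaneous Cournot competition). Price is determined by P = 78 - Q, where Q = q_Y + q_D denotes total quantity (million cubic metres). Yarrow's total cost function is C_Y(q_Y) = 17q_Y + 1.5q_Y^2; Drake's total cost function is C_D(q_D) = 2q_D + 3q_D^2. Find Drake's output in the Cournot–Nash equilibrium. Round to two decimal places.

8.18

Yarrow's profit: π_Y = (78 - Q)q_Y - (17q_Y + (3/2)q_Y²). Setting ∂π_Y/∂q_Y = 0: 61 - 5q_Y - (q_D) = 0.
Drake's profit: π_D = (78 - Q)q_D - (2q_D + 3q_D²). Setting ∂π_D/∂q_D = 0: 76 - 8q_D - (q_Y) = 0.
Rearranging gives the reaction functions q_Y = (61 - q_D)/5 and q_D = (76 - q_Y)/8.
Solving the pair: q_Y = 412/39, q_D = 319/39.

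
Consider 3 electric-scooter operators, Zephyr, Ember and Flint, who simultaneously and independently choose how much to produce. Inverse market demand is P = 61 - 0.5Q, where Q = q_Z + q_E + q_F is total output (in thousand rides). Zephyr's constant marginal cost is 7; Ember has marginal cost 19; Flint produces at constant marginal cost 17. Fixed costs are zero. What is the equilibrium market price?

26

Zephyr's profit: π_Z = (61 - 0.5Q)q_Z - (7q_Z). Setting ∂π_Z/∂q_Z = 0: 54 - q_Z - (1/2)(q_E + q_F) = 0.
Ember's first-order condition: 42 - q_E - (1/2)(q_Z + q_F) = 0.
Flint's first-order condition: 44 - q_F - (1/2)(q_Z + q_E) = 0.
Adding the 3 conditions: 140 − Q − Q = 0, i.e. Q = 70.
Back-substituting: q_Z = (54 − 35)/(1/2) = 38, q_E = (42 − 35)/(1/2) = 14, q_F = (44 − 35)/(1/2) = 18.
Total output Q = 70, so price P = 61 - (1/2)·70 = 26.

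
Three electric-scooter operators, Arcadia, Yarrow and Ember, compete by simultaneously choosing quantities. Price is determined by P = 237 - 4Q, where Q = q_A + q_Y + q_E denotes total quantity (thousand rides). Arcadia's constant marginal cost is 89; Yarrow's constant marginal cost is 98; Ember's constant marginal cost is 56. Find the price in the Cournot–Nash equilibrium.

Arcadia's profit: π_A = (237 - 4Q)q_A - (89q_A). Setting ∂π_A/∂q_A = 0: 148 - 8q_A - 4(q_Y + q_E) = 0.
Yarrow's profit: π_Y = (237 - 4Q)q_Y - (98q_Y). Setting ∂π_Y/∂q_Y = 0: 139 - 8q_Y - 4(q_A + q_E) = 0.
Ember's first-order condition: 181 - 8q_E - 4(q_A + q_Y) = 0.
Adding the 3 first-order conditions: 468 − 16Q = 0, so Q = 117/4.
Back-substituting: q_A = (148 − 117)/4 = 31/4, q_Y = (139 − 117)/4 = 11/2, q_E = (181 − 117)/4 = 16.
Total output Q = 117/4, so price P = 237 - 4·(117/4) = 120.

120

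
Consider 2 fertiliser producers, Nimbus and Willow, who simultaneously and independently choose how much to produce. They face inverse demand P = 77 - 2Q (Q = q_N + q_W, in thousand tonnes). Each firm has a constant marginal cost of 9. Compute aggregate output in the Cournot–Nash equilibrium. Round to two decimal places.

Each firm earns π_i = (77 - 2Q)q_i - 9q_i.
First-order condition (treating rivals' output as given): 68 - 4q_i - 2q_j = 0.
With identical firms every q_j equals q_i, so q_j = q_i and 68 = 6q_i, giving q_i = 34/3.
Total output Q = 34/3 + 34/3 = 68/3.

22.67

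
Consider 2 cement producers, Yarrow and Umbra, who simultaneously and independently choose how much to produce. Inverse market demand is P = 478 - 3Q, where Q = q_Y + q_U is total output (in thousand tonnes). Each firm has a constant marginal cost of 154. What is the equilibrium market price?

Each firm earns π_i = (478 - 3Q)q_i - 154q_i.
Setting ∂π_i/∂q_i = 0 with rivals' quantities fixed: 324 - 6q_i - 3q_j = 0.
With identical firms every q_j equals q_i, so q_j = q_i and 324 = 9q_i, giving q_i = 36.
Total output Q = 72, so price P = 478 - 3·72 = 262.

262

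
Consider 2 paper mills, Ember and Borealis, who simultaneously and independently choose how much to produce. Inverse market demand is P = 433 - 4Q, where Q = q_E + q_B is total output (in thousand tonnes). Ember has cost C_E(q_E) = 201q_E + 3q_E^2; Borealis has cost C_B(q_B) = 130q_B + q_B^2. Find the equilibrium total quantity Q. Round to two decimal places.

35.66

Ember's profit: π_E = (433 - 4Q)q_E - (201q_E + 3q_E²). Setting ∂π_E/∂q_E = 0: 232 - 14q_E - 4(q_B) = 0.
Borealis's first-order condition: 303 - 10q_B - 4(q_E) = 0.
Rearranging gives the reaction functions q_E = (232 - 4q_B)/14 and q_B = (303 - 4q_E)/10.
Solving the pair: q_E = 277/31, q_B = 1657/62.
Total output Q = 277/31 + 1657/62 = 35.6613.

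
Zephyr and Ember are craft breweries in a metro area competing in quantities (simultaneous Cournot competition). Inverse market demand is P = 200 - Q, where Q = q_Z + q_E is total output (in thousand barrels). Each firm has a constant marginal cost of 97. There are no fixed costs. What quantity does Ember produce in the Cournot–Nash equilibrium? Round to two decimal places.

A representative firm's profit is π_i = q_i(200 - Q) - 97q_i.
First-order condition (treating rivals' output as given): 103 - 2q_i - q_j = 0.
By symmetry each firm produces the same amount; substituting q_j = q_i yields q_i = 103/3.

34.33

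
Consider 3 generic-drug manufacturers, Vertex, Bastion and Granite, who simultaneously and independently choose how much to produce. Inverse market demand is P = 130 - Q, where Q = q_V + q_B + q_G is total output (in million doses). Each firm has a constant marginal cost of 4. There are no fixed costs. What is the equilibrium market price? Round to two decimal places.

Each firm earns π_i = (130 - Q)q_i - 4q_i.
Setting ∂π_i/∂q_i = 0 with rivals' quantities fixed: 126 - 2q_i - Σ_{j≠i} q_j = 0.
By symmetry each firm produces the same amount; substituting Σ_{j≠i} q_j = 2q_i yields q_i = 126/4 = 63/2.
Total output Q = 189/2, so price P = 130 - 189/2 = 71/2.

35.50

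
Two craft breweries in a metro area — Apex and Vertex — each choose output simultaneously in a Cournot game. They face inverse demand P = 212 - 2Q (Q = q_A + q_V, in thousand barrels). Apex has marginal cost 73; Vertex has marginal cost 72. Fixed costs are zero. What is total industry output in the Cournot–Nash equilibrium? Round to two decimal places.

46.50

Apex's profit: π_A = (212 - 2Q)q_A - (73q_A). Setting ∂π_A/∂q_A = 0: 139 - 4q_A - 2(q_V) = 0.
Vertex's first-order condition: 140 - 4q_V - 2(q_A) = 0.
So q_A = (139 - 2q_V)/4 and q_V = (140 - 2q_A)/4.
Solving the pair: q_A = 23, q_V = 47/2.
Total output Q = 23 + 47/2 = 93/2.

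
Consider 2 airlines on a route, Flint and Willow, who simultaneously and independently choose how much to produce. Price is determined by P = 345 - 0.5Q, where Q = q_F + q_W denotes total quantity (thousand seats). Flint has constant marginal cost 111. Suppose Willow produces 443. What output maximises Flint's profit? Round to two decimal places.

With the rival's output fixed at 443, Flint's profit is π_F = (345 - (1/2)·443 - (1/2)q_F)q_F - (111q_F) = (247/2 - (1/2)q_F)q_F - (111q_F).
∂π_F/∂q_F = 25/2 - q_F = 0, so q_F = 25/2.

12.50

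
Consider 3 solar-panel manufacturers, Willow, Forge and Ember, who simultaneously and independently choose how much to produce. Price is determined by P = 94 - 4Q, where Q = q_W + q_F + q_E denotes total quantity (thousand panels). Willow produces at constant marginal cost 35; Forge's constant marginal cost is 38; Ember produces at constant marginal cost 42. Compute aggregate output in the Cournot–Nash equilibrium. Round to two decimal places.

10.44

Willow's profit: π_W = (94 - 4Q)q_W - (35q_W). Setting ∂π_W/∂q_W = 0: 59 - 8q_W - 4(q_F + q_E) = 0.
Forge's profit: π_F = (94 - 4Q)q_F - (38q_F). Setting ∂π_F/∂q_F = 0: 56 - 8q_F - 4(q_W + q_E) = 0.
Ember's profit: π_E = (94 - 4Q)q_E - (42q_E). Setting ∂π_E/∂q_E = 0: 52 - 8q_E - 4(q_W + q_F) = 0.
Adding the 3 conditions: 167 − 8Q − 8Q = 0, i.e. Q = 167/16.
Back-substituting: q_W = (59 − 167/4)/4 = 69/16, q_F = (56 − 167/4)/4 = 57/16, q_E = (52 − 167/4)/4 = 41/16.
Total output Q = 69/16 + 57/16 + 41/16 = 167/16.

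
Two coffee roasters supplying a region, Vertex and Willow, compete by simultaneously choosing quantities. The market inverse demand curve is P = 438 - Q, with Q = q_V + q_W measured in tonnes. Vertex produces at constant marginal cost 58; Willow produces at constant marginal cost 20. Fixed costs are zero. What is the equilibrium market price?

172

Vertex's profit: π_V = (438 - Q)q_V - (58q_V). Setting ∂π_V/∂q_V = 0: 380 - 2q_V - (q_W) = 0.
Willow's first-order condition: 418 - 2q_W - (q_V) = 0.
Rearranging gives the reaction functions q_V = (380 - q_W)/2 and q_W = (418 - q_V)/2.
Substituting one into the other gives q_V = 114 and q_W = 152.
Total output Q = 266, so price P = 438 - 266 = 172.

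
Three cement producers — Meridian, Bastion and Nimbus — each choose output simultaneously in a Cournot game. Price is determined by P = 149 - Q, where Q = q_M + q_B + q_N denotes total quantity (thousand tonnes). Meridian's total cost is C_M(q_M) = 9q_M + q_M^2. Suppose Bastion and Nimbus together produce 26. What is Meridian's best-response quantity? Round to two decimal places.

With rivals' combined output fixed at 26, Meridian's profit is π_M = (149 - 26 - q_M)q_M - (9q_M + q_M²) = (123 - q_M)q_M - (9q_M + q_M²).
∂π_M/∂q_M = 114 - 4q_M = 0, so q_M = 57/2.

28.50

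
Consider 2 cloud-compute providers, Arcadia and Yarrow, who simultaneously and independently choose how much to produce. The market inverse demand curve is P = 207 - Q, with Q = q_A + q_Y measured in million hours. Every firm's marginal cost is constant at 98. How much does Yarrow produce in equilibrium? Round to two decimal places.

A representative firm's profit is π_i = q_i(207 - Q) - 98q_i.
First-order condition (treating rivals' output as given): 109 - 2q_i - q_j = 0.
With identical firms every q_j equals q_i, so q_j = q_i and 109 = 3q_i, giving q_i = 109/3.

36.33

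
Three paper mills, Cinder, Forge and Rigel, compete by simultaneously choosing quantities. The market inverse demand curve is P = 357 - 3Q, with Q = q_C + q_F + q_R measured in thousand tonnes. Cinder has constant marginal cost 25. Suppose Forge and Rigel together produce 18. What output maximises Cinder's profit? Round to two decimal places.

46.33

With rivals' combined output fixed at 18, Cinder's profit is π_C = (357 - 3·18 - 3q_C)q_C - (25q_C) = (303 - 3q_C)q_C - (25q_C).
∂π_C/∂q_C = 278 - 6q_C = 0, so q_C = 139/3.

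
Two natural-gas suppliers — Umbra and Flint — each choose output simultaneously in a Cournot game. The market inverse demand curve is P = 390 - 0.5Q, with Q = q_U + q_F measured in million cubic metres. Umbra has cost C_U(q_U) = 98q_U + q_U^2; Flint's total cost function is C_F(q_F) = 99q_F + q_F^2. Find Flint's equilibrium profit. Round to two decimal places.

Umbra's profit: π_U = (390 - 0.5Q)q_U - (98q_U + q_U²). Setting ∂π_U/∂q_U = 0: 292 - 3q_U - (1/2)(q_F) = 0.
Flint's profit: π_F = (390 - 0.5Q)q_F - (99q_F + q_F²). Setting ∂π_F/∂q_F = 0: 291 - 3q_F - (1/2)(q_U) = 0.
Rearranging gives the reaction functions q_U = (292 - (1/2)q_F)/3 and q_F = (291 - (1/2)q_U)/3.
Substituting one into the other gives q_U = 83.4857 and q_F = 83.0857.
Price P = 390 - (1/2)·(1166/7) = 306.7143.
Flint's profit: 306.7143·83.0857 - 99·83.0857 - 83.0857² = 10354.8539.

10354.85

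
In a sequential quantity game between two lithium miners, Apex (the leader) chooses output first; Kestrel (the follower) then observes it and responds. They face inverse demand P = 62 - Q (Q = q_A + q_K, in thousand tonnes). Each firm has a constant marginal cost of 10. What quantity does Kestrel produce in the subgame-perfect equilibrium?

13

The follower Kestrel best-responds to any q_A: π_K = (62 - Q)q_K - 10q_K.
∂π_K/∂q_K = 52 - q_A - 2q_K = 0 gives the reaction function q_K = (52 - q_A)/2.
The leader anticipates this reaction. Substituting into P = 62 - Q gives P = 36 - (1/2)q_A, so π_A = (36 - (1/2)q_A)q_A - 10q_A.
Maximising: ∂π_A/∂q_A = 26 - q_A = 0, giving q_A = 26.
Then q_K = (52 - 26)/2 = 13.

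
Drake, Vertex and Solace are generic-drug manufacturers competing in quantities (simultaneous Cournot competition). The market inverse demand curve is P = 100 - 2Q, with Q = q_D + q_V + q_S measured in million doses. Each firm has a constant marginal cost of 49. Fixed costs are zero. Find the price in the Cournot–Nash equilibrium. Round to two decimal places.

A representative firm's profit is π_i = q_i(100 - 2Q) - 49q_i.
First-order condition (treating rivals' output as given): 51 - 4q_i - 2·Σ_{j≠i} q_j = 0.
With identical firms every q_j equals q_i, so Σ_{j≠i} q_j = 2q_i and 51 = 8q_i, giving q_i = 51/8.
Total output Q = 153/8, so price P = 100 - 2·(153/8) = 247/4.

61.75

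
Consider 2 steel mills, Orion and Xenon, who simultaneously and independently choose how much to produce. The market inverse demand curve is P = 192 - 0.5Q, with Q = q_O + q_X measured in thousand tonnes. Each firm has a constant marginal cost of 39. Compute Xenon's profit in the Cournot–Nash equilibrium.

Each firm earns π_i = (192 - 0.5Q)q_i - 39q_i.
Setting ∂π_i/∂q_i = 0 with rivals' quantities fixed: 153 - q_i - (1/2)q_j = 0.
By symmetry each firm produces the same amount; substituting q_j = q_i yields q_i = 153/(3/2) = 102.
Price P = 192 - (1/2)·204 = 90.
Xenon's profit: (90 - 39)·102 = 5202.

5202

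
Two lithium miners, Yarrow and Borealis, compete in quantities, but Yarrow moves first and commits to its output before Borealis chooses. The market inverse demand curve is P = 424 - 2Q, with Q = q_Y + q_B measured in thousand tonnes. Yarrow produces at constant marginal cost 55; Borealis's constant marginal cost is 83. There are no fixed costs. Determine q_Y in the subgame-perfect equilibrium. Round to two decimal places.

Solve by backward induction. Given q_Y, the follower Borealis maximises π_B = (424 - 2q_Y - 2q_B)q_B - 83q_B.
Setting the follower's marginal profit to zero, 341 - 2q_Y - 4q_B = 0, i.e. q_B = (341 - 2q_Y)/4.
Yarrow substitutes q_B(q_Y) into its own profit: π_Y = q_Y(424 - 2q_Y - (341 - 2q_Y)/2) - 55q_Y = (507/2 - q_Y)q_Y - 55q_Y.
Leader FOC: 397/2 - 2q_Y = 0, so q_Y = 397/4.
Then q_B = (341 - 2·(397/4))/4 = 285/8.

99.25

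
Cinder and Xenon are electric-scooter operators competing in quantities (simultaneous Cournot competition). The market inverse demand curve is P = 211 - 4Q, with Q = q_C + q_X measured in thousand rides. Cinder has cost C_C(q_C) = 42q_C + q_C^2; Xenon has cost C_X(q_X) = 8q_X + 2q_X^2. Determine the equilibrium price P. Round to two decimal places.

112.15

Cinder's profit: π_C = (211 - 4Q)q_C - (42q_C + q_C²). Setting ∂π_C/∂q_C = 0: 169 - 10q_C - 4(q_X) = 0.
Xenon's profit: π_X = (211 - 4Q)q_X - (8q_X + 2q_X²). Setting ∂π_X/∂q_X = 0: 203 - 12q_X - 4(q_C) = 0.
Rearranging gives the reaction functions q_C = (169 - 4q_X)/10 and q_X = (203 - 4q_C)/12.
Solving the pair: q_C = 152/13, q_X = 677/52.
Total output Q = 1285/52, so price P = 211 - 4·(1285/52) = 1458/13.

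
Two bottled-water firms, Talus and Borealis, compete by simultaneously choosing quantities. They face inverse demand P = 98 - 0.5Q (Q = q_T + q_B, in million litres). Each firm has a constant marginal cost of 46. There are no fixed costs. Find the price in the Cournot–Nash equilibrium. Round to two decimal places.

63.33

A representative firm's profit is π_i = q_i(98 - 0.5Q) - 46q_i.
First-order condition (treating rivals' output as given): 52 - q_i - (1/2)q_j = 0.
By symmetry each firm produces the same amount; substituting q_j = q_i yields q_i = 52/(3/2) = 104/3.
Total output Q = 208/3, so price P = 98 - (1/2)·(208/3) = 190/3.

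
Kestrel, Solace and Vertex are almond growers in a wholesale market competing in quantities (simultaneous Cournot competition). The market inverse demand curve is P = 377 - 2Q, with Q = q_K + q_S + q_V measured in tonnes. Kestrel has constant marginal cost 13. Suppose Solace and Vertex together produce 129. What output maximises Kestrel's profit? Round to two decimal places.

26.50

With rivals' combined output fixed at 129, Kestrel's profit is π_K = (377 - 2·129 - 2q_K)q_K - (13q_K) = (119 - 2q_K)q_K - (13q_K).
∂π_K/∂q_K = 106 - 4q_K = 0, so q_K = 53/2.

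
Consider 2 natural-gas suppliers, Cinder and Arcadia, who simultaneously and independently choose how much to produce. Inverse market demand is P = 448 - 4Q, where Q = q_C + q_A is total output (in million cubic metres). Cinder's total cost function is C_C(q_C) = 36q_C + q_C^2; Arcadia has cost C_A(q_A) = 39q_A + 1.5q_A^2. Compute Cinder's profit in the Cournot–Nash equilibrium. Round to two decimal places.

Cinder's profit: π_C = (448 - 4Q)q_C - (36q_C + q_C²). Setting ∂π_C/∂q_C = 0: 412 - 10q_C - 4(q_A) = 0.
Arcadia's profit: π_A = (448 - 4Q)q_A - (39q_A + (3/2)q_A²). Setting ∂π_A/∂q_A = 0: 409 - 11q_A - 4(q_C) = 0.
Best responses: q_C = (412 - 4q_A)/10, q_A = (409 - 4q_C)/11.
Solving the pair: q_C = 1448/47, q_A = 1221/47.
Price P = 448 - 4·56.7872 = 220.8511.
Cinder's profit: 220.8511·(1448/47) - 36·(1448/47) - (1448/47)² = 4745.8216.

4745.82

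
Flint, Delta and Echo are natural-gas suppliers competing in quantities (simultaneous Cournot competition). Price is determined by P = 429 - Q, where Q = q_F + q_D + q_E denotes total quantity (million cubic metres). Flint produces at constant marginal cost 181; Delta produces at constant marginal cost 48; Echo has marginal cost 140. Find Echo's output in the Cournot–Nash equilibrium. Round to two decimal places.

59.50

Flint's profit: π_F = (429 - Q)q_F - (181q_F). Setting ∂π_F/∂q_F = 0: 248 - 2q_F - (q_D + q_E) = 0.
Delta's profit: π_D = (429 - Q)q_D - (48q_D). Setting ∂π_D/∂q_D = 0: 381 - 2q_D - (q_F + q_E) = 0.
Echo's first-order condition: 289 - 2q_E - (q_F + q_D) = 0.
Adding the 3 first-order conditions: 918 − 4Q = 0, so Q = 459/2.
Back-substituting: q_F = (248 − 459/2) = 37/2, q_D = (381 − 459/2) = 303/2, q_E = (289 − 459/2) = 119/2.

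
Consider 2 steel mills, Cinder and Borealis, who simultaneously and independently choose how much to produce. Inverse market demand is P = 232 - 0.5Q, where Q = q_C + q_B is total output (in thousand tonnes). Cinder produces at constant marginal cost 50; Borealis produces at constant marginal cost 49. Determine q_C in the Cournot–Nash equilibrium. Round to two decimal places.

120.67

Cinder's profit: π_C = (232 - 0.5Q)q_C - (50q_C). Setting ∂π_C/∂q_C = 0: 182 - q_C - (1/2)(q_B) = 0.
Borealis's first-order condition: 183 - q_B - (1/2)(q_C) = 0.
Best responses: q_C = (182 - (1/2)q_B), q_B = (183 - (1/2)q_C).
Solving the pair: q_C = 362/3, q_B = 368/3.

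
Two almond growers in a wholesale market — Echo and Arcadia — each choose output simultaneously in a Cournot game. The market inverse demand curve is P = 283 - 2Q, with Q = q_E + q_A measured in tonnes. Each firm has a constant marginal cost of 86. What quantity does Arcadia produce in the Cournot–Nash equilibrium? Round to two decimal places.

32.83

A representative firm's profit is π_i = q_i(283 - 2Q) - 86q_i.
Setting ∂π_i/∂q_i = 0 with rivals' quantities fixed: 197 - 4q_i - 2q_j = 0.
By symmetry each firm produces the same amount; substituting q_j = q_i yields q_i = 197/6.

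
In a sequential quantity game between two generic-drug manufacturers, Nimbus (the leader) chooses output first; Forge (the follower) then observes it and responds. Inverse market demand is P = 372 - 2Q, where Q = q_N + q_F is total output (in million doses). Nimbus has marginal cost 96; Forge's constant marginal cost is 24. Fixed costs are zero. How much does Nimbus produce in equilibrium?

The follower Forge best-responds to any q_N: π_F = (372 - 2Q)q_F - 24q_F.
Setting the follower's marginal profit to zero, 348 - 2q_N - 4q_F = 0, i.e. q_F = (348 - 2q_N)/4.
The leader anticipates this reaction. Substituting into P = 372 - 2Q gives P = 198 - q_N, so π_N = (198 - q_N)q_N - 96q_N.
The leader's first-order condition 102 - 2q_N = 0 yields q_N = 51.
Then q_F = (348 - 2·51)/4 = 123/2.

51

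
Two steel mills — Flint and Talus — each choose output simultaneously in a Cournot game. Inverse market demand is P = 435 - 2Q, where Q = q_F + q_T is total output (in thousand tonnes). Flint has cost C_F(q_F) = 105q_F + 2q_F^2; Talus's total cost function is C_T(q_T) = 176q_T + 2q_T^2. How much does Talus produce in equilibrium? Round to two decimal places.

23.53

Flint's profit: π_F = (435 - 2Q)q_F - (105q_F + 2q_F²). Setting ∂π_F/∂q_F = 0: 330 - 8q_F - 2(q_T) = 0.
Talus's profit: π_T = (435 - 2Q)q_T - (176q_T + 2q_T²). Setting ∂π_T/∂q_T = 0: 259 - 8q_T - 2(q_F) = 0.
Best responses: q_F = (330 - 2q_T)/8, q_T = (259 - 2q_F)/8.
Substituting one into the other gives q_F = 1061/30 and q_T = 353/15.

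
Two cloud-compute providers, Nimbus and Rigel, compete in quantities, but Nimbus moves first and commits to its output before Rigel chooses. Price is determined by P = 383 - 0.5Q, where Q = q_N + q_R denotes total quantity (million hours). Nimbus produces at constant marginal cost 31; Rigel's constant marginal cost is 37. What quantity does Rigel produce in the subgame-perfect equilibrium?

Solve by backward induction. Given q_N, the follower Rigel maximises π_R = (383 - (1/2)q_N - (1/2)q_R)q_R - 37q_R.
∂π_R/∂q_R = 346 - (1/2)q_N - q_R = 0 gives the reaction function q_R = (346 - (1/2)q_N).
The leader anticipates this reaction. Substituting into P = 383 - 0.5Q gives P = 210 - (1/4)q_N, so π_N = (210 - (1/4)q_N)q_N - 31q_N.
The leader's first-order condition 179 - (1/2)q_N = 0 yields q_N = 358.
Then q_R = (346 - (1/2)·358) = 167.

167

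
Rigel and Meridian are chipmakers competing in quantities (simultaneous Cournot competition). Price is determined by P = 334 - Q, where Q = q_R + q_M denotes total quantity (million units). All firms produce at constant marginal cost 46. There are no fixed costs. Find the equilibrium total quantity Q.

Each firm earns π_i = (334 - Q)q_i - 46q_i.
First-order condition (treating rivals' output as given): 288 - 2q_i - q_j = 0.
By symmetry each firm produces the same amount; substituting q_j = q_i yields q_i = 288/3 = 96.
Total output Q = 96 + 96 = 192.

192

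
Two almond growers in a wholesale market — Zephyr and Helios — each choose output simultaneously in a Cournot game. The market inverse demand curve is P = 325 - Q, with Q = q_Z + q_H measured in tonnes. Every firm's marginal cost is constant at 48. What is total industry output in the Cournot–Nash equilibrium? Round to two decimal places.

184.67

Each firm earns π_i = (325 - Q)q_i - 48q_i.
Setting ∂π_i/∂q_i = 0 with rivals' quantities fixed: 277 - 2q_i - q_j = 0.
By symmetry each firm produces the same amount; substituting q_j = q_i yields q_i = 277/3.
Total output Q = 277/3 + 277/3 = 554/3.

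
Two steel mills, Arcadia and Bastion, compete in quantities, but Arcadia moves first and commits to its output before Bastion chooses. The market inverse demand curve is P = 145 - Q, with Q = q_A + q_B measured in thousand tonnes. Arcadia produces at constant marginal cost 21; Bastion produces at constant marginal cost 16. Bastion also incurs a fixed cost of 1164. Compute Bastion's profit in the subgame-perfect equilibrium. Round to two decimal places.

43.56

Solve by backward induction. Given q_A, the follower Bastion maximises π_B = (145 - q_A - q_B)q_B - 16q_B.
Follower FOC: 129 - q_A - 2q_B = 0, so q_B(q_A) = (129 - q_A)/2.
The leader anticipates this reaction. Substituting into P = 145 - Q gives P = 161/2 - (1/2)q_A, so π_A = (161/2 - (1/2)q_A)q_A - 21q_A.
The leader's first-order condition 119/2 - q_A = 0 yields q_A = 119/2.
Then q_B = (129 - 119/2)/2 = 139/4.
Price P = 145 - 377/4 = 203/4.
Bastion's profit: (203/4 - 16)·(139/4) - 1164 = 697/16.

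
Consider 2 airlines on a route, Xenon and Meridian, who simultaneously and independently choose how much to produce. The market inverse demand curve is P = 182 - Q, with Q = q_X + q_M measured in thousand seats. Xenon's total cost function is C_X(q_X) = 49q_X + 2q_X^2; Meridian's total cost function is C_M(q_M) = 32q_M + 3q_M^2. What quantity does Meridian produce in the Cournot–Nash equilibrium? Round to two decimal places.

16.32

Xenon's profit: π_X = (182 - Q)q_X - (49q_X + 2q_X²). Setting ∂π_X/∂q_X = 0: 133 - 6q_X - (q_M) = 0.
Meridian's profit: π_M = (182 - Q)q_M - (32q_M + 3q_M²). Setting ∂π_M/∂q_M = 0: 150 - 8q_M - (q_X) = 0.
Rearranging gives the reaction functions q_X = (133 - q_M)/6 and q_M = (150 - q_X)/8.
Solving the pair: q_X = 914/47, q_M = 767/47.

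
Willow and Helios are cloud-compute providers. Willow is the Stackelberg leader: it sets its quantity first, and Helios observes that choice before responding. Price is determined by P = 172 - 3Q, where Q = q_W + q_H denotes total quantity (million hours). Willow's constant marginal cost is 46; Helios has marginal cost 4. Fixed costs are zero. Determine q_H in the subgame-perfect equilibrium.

Solve by backward induction. Given q_W, the follower Helios maximises π_H = (172 - 3q_W - 3q_H)q_H - 4q_H.
∂π_H/∂q_H = 168 - 3q_W - 6q_H = 0 gives the reaction function q_H = (168 - 3q_W)/6.
The leader anticipates this reaction. Substituting into P = 172 - 3Q gives P = 88 - (3/2)q_W, so π_W = (88 - (3/2)q_W)q_W - 46q_W.
Maximising: ∂π_W/∂q_W = 42 - 3q_W = 0, giving q_W = 14.
Then q_H = (168 - 3·14)/6 = 21.

21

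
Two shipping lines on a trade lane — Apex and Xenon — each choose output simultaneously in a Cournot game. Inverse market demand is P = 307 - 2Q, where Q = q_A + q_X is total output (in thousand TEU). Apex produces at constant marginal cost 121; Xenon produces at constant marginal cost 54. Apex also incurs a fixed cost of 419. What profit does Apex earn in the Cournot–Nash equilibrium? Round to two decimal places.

Apex's profit: π_A = (307 - 2Q)q_A - (121q_A). Setting ∂π_A/∂q_A = 0: 186 - 4q_A - 2(q_X) = 0.
Xenon's profit: π_X = (307 - 2Q)q_X - (54q_X). Setting ∂π_X/∂q_X = 0: 253 - 4q_X - 2(q_A) = 0.
Best responses: q_A = (186 - 2q_X)/4, q_X = (253 - 2q_A)/4.
Substituting one into the other gives q_A = 119/6 and q_X = 160/3.
Price P = 307 - 2·(439/6) = 482/3.
Apex's profit: (482/3 - 121)·(119/6) - 419 = 367.7222.

367.72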